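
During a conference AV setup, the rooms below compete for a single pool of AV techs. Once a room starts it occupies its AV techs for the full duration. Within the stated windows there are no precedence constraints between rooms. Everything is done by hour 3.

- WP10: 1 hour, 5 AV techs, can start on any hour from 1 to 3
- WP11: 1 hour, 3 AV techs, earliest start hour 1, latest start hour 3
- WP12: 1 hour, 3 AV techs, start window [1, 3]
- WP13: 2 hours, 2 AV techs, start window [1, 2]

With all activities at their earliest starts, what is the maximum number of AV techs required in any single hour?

Early-start schedule: WP10@1, WP11@1, WP12@1, WP13@1.
Load per hour: hour 1: 13, hour 2: 2, hour 3: 0.
Peak is 13.

13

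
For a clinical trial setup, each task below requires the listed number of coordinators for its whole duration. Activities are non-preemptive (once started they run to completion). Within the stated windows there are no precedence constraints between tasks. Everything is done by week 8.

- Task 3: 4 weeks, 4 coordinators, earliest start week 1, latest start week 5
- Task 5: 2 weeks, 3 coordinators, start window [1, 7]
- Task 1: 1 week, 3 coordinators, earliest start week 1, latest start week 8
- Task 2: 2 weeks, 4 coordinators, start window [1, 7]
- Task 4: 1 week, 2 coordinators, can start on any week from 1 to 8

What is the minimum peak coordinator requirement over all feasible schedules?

Early-start (Task 3@1, Task 5@1, Task 1@1, Task 2@1, Task 4@1) gives peak 16: w1:16  w2:11  w3:4  w4:4  w5:0  w6:0  w7:0  w8:0.
Shift Task 5→5, Task 1→5, Task 2→7.
Schedule Task 3@1, Task 5@5, Task 1@5, Task 2@7, Task 4@1: w1:6  w2:4  w3:4  w4:4  w5:6  w6:3  w7:4  w8:4 — peak 6.

6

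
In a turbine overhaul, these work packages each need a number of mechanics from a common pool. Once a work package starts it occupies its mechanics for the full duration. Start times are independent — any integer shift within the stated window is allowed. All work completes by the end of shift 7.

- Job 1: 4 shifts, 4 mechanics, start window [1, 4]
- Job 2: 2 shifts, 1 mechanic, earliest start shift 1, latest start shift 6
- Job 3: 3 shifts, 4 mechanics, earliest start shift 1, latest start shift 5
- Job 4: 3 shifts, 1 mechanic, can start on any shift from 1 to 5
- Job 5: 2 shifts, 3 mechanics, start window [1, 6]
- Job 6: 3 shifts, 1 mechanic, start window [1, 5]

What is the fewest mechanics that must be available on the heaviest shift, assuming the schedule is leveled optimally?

Early-start (Job 1@1, Job 2@1, Job 3@1, Job 4@1, Job 5@1, Job 6@1) gives peak 14: s1:14  s2:14  s3:10  s4:4  s5:0  s6:0  s7:0.
Shift Job 3→5, Job 5→4.
Schedule Job 1@1, Job 2@1, Job 3@5, Job 4@1, Job 5@4, Job 6@1: s1:7  s2:7  s3:6  s4:7  s5:7  s6:4  s7:4 — peak 7.

7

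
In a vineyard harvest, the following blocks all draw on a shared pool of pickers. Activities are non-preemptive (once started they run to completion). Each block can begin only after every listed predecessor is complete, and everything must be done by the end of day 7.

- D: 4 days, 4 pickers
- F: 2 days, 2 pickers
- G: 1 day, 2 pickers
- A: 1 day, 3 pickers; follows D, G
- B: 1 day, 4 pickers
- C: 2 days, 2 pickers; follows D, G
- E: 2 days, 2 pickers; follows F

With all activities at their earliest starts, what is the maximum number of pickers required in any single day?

Early-start schedule: D@1, F@1, G@1, A@5, B@1, C@5, E@3.
Load per day: day 1: 12, day 2: 6, day 3: 6, day 4: 6, day 5: 5, day 6: 2, day 7: 0.
Peak is 12.

12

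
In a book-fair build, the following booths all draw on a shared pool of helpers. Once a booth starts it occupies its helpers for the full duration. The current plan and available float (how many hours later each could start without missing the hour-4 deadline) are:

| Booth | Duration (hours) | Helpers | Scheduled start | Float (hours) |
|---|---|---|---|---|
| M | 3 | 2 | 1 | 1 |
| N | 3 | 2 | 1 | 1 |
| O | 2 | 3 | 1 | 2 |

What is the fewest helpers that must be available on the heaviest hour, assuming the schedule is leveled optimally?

Schedule M@1, N@1, O@1: h1:7  h2:7  h3:4  h4:0 — peak 7.
No arrangement of the 12 feasible schedules does better.

7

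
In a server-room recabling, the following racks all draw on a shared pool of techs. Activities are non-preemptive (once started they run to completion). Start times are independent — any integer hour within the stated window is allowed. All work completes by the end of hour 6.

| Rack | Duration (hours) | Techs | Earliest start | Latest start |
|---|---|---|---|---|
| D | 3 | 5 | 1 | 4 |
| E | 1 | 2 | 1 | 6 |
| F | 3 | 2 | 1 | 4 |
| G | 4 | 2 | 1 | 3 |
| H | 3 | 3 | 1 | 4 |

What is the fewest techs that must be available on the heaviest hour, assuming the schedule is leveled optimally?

7

Early-start (D@1, E@1, F@1, G@1, H@1) gives peak 14: h1:14  h2:12  h3:12  h4:2  h5:0  h6:0.
Shift F→4, G→2, H→4.
Schedule D@1, E@1, F@4, G@2, H@4: h1:7  h2:7  h3:7  h4:7  h5:7  h6:5 — peak 7.
Total tech-hours = 40 over 6 hours ⇒ peak ≥ ⌈40/6⌉ = 7, so 7 is optimal.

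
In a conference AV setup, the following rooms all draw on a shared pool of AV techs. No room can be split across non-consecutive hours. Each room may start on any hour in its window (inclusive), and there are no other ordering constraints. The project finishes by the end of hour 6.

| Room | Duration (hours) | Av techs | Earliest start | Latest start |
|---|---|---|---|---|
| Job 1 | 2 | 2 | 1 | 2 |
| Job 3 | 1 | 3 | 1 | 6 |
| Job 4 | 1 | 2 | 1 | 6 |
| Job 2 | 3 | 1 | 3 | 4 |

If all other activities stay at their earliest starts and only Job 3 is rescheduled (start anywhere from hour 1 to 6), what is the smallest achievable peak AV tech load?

Job 3@1: h1:7  h2:2  h3:1  h4:1  h5:1  h6:0 → peak 7
Job 3@2: h1:4  h2:5  h3:1  h4:1  h5:1  h6:0 → peak 5
Job 3@3: h1:4  h2:2  h3:4  h4:1  h5:1  h6:0 → peak 4
Job 3@4: h1:4  h2:2  h3:1  h4:4  h5:1  h6:0 → peak 4
Job 3@5: h1:4  h2:2  h3:1  h4:1  h5:4  h6:0 → peak 4
Job 3@6: h1:4  h2:2  h3:1  h4:1  h5:1  h6:3 → peak 4
Best is Job 3@3, peak 4.

4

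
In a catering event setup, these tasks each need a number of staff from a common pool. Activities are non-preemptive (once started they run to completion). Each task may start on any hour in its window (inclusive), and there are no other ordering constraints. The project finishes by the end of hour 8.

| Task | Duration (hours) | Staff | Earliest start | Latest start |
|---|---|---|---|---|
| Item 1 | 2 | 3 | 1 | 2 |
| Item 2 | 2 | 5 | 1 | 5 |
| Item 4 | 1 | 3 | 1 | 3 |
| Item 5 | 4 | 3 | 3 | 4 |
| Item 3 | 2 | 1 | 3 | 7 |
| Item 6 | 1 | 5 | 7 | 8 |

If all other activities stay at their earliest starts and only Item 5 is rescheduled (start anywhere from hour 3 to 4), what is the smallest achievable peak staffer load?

Item 5@3: h1:11  h2:8  h3:4  h4:4  h5:3  h6:3  h7:5  h8:0 → peak 11
Item 5@4: h1:11  h2:8  h3:1  h4:4  h5:3  h6:3  h7:8  h8:0 → peak 11
Best is Item 5@3, peak 11.

11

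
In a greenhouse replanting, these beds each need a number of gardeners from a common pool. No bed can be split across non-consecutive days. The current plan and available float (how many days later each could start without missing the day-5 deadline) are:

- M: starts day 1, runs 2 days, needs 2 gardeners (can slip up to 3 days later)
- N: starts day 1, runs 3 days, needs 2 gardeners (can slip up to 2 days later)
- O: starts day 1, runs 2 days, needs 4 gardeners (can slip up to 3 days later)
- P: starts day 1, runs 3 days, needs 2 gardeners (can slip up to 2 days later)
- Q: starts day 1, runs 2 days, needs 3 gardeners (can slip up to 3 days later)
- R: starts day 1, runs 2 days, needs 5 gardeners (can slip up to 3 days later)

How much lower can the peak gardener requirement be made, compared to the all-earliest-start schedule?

9

Early-start peak: d1:18  d2:18  d3:4  d4:0  d5:0 ⇒ 18.
Leveled (M@1, N@1, O@3, P@1, Q@1, R@4): d1:9  d2:9  d3:8  d4:9  d5:5 ⇒ 9.
Reduction 18 − 9 = 9.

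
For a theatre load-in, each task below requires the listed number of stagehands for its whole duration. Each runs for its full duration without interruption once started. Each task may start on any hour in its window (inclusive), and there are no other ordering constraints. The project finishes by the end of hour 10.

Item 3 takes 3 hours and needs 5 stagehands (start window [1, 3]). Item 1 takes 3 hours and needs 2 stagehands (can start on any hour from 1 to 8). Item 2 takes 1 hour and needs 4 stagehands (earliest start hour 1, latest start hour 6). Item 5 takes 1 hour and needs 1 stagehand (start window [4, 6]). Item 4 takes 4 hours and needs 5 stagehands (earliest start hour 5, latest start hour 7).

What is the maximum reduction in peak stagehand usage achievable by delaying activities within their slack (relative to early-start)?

Early-start peak: h1:11  h2:7  h3:7  h4:1  h5:5  h6:5  h7:5  h8:5  h9:0  h10:0 ⇒ 11.
Leveled (Item 3@1, Item 1@4, Item 2@4, Item 5@5, Item 4@7): h1:5  h2:5  h3:5  h4:6  h5:3  h6:2  h7:5  h8:5  h9:5  h10:5 ⇒ 6.
Reduction 11 − 6 = 5.

5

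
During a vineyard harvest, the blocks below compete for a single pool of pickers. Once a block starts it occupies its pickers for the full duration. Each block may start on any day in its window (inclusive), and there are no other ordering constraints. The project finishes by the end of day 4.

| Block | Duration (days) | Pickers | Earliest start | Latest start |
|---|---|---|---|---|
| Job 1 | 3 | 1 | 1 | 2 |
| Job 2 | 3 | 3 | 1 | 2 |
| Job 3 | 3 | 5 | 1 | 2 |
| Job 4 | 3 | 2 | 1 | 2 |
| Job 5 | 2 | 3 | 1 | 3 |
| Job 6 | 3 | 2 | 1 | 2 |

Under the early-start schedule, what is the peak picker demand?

16

Early-start schedule: Job 1@1, Job 2@1, Job 3@1, Job 4@1, Job 5@1, Job 6@1.
Load per day: day 1: 16, day 2: 16, day 3: 13, day 4: 0.
Peak is 16.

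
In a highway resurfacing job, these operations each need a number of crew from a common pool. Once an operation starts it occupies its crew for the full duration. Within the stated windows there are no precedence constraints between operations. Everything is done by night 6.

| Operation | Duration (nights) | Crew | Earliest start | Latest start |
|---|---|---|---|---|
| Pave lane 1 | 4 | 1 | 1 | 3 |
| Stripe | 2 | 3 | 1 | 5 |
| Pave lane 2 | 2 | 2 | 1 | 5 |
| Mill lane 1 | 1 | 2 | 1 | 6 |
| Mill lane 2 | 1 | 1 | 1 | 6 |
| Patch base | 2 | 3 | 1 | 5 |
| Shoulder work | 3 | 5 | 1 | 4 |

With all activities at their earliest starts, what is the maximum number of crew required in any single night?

17

Early-start schedule: Pave lane 1@1, Stripe@1, Pave lane 2@1, Mill lane 1@1, Mill lane 2@1, Patch base@1, Shoulder work@1.
Load per night: night 1: 17, night 2: 14, night 3: 6, night 4: 1, night 5: 0, night 6: 0.
Peak is 17.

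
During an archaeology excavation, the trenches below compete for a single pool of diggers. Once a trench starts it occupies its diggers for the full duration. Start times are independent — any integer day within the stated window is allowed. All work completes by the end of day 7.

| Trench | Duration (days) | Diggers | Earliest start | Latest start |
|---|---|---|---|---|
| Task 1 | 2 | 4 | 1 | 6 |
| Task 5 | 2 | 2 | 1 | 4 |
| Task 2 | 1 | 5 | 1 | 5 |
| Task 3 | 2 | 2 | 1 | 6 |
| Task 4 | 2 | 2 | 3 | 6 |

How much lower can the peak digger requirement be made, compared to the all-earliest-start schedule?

Early-start peak: d1:13  d2:8  d3:2  d4:2  d5:0  d6:0  d7:0 ⇒ 13.
Leveled (Task 1@1, Task 5@3, Task 2@5, Task 3@3, Task 4@6): d1:4  d2:4  d3:4  d4:4  d5:5  d6:2  d7:2 ⇒ 5.
Reduction 13 − 5 = 8.

8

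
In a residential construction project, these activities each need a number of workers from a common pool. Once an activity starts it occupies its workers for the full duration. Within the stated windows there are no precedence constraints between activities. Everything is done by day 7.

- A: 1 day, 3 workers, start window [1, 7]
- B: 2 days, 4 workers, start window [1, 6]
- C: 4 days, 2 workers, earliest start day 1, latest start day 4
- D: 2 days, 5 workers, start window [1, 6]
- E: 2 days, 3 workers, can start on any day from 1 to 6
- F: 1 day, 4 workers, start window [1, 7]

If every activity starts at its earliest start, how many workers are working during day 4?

2

At early start, day 4 has: C.
Demand: 2 = 2.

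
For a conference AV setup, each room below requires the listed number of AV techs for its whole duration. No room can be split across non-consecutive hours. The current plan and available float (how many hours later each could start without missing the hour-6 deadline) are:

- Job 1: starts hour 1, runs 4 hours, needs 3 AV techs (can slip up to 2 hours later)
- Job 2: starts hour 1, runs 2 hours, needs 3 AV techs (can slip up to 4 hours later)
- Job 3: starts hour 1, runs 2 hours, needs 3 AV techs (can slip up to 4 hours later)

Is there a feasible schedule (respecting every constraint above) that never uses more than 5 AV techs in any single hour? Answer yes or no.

no

The minimum achievable peak is 6; 5 < 6, so no feasible schedule stays within the cap.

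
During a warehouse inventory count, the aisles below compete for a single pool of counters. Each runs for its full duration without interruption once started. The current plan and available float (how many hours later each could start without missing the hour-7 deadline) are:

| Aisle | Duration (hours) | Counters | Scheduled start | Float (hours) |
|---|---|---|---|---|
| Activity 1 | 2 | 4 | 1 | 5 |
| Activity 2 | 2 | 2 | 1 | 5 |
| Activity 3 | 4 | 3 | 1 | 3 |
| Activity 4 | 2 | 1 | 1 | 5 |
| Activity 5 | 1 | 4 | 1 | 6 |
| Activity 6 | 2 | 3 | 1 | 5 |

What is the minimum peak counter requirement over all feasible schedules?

6

Early-start (Activity 1@1, Activity 2@1, Activity 3@1, Activity 4@1, Activity 5@1, Activity 6@1) gives peak 17: h1:17  h2:13  h3:3  h4:3  h5:0  h6:0  h7:0.
Shift Activity 3→3, Activity 4→3, Activity 5→7, Activity 6→5.
Schedule Activity 1@1, Activity 2@1, Activity 3@3, Activity 4@3, Activity 5@7, Activity 6@5: h1:6  h2:6  h3:4  h4:4  h5:6  h6:6  h7:4 — peak 6.
Total counter-hours = 36 over 7 hours ⇒ peak ≥ ⌈36/7⌉ = 6, so 6 is optimal.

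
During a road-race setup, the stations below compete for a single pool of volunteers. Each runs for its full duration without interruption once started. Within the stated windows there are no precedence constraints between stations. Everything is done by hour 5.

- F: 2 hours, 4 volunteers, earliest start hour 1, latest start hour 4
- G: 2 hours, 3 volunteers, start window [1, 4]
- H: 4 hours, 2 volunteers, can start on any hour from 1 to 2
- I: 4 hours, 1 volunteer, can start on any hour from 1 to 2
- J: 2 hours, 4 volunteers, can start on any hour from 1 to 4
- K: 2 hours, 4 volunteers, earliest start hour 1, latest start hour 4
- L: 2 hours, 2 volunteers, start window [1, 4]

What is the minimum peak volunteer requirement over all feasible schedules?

12

Early-start (F@1, G@1, H@1, I@1, J@1, K@1, L@1) gives peak 20: h1:20  h2:20  h3:3  h4:3  h5:0.
Shift J→3, K→3.
Schedule F@1, G@1, H@1, I@1, J@3, K@3, L@1: h1:12  h2:12  h3:11  h4:11  h5:0 — peak 12.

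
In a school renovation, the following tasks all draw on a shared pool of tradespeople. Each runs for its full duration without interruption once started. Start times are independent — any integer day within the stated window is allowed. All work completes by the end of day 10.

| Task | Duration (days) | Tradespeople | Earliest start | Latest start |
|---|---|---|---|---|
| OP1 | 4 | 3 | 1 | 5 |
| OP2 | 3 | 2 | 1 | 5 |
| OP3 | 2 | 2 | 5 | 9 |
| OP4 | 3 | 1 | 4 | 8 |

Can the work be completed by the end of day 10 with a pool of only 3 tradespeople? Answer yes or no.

yes

Schedule OP1@1, OP2@5, OP3@8, OP4@5: d1:3  d2:3  d3:3  d4:3  d5:3  d6:3  d7:3  d8:2  d9:2  d10:0 — peak 3 ≤ 3.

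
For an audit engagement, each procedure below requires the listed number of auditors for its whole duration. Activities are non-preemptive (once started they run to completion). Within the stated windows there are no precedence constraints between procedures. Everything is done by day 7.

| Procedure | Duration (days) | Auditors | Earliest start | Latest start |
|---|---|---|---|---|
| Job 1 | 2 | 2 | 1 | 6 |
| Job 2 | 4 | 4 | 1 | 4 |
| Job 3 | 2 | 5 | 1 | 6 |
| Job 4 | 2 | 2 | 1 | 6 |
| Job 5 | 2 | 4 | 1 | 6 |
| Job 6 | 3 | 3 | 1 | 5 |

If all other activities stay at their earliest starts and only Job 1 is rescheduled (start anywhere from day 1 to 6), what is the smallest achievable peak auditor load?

Job 1@1: d1:20  d2:20  d3:7  d4:4  d5:0  d6:0  d7:0 → peak 20
Job 1@2: d1:18  d2:20  d3:9  d4:4  d5:0  d6:0  d7:0 → peak 20
Job 1@3: d1:18  d2:18  d3:9  d4:6  d5:0  d6:0  d7:0 → peak 18
Job 1@4: d1:18  d2:18  d3:7  d4:6  d5:2  d6:0  d7:0 → peak 18
Job 1@5: d1:18  d2:18  d3:7  d4:4  d5:2  d6:2  d7:0 → peak 18
Job 1@6: d1:18  d2:18  d3:7  d4:4  d5:0  d6:2  d7:2 → peak 18
Best is Job 1@3, peak 18.

18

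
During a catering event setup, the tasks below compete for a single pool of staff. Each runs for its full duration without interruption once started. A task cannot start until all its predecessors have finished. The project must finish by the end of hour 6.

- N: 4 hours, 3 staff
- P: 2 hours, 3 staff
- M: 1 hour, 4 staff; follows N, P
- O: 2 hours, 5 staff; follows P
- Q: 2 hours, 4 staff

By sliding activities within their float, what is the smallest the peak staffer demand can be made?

8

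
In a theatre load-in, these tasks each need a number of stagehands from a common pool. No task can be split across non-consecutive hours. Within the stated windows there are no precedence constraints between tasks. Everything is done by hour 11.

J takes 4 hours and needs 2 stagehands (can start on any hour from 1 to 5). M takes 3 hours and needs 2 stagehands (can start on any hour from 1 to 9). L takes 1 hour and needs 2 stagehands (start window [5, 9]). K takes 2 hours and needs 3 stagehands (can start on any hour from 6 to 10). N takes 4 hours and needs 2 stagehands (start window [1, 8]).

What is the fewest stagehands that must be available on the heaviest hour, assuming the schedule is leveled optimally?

Early-start (J@1, M@1, L@5, K@6, N@1) gives peak 6: h1:6  h2:6  h3:6  h4:4  h5:2  h6:3  h7:3  h8:0  h9:0  h10:0  h11:0.
Shift N→8.
Schedule J@1, M@1, L@5, K@6, N@8: h1:4  h2:4  h3:4  h4:2  h5:2  h6:3  h7:3  h8:2  h9:2  h10:2  h11:2 — peak 4.

4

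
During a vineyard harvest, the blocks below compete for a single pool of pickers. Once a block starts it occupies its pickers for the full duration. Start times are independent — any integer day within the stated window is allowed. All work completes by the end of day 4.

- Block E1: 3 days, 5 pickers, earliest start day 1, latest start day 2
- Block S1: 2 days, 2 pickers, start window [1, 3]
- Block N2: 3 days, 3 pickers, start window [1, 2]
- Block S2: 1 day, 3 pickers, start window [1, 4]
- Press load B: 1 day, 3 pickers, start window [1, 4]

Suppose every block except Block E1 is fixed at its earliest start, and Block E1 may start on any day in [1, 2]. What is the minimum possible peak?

Block E1@1: d1:16  d2:10  d3:8  d4:0 → peak 16
Block E1@2: d1:11  d2:10  d3:8  d4:5 → peak 11
Best is Block E1@2, peak 11.

11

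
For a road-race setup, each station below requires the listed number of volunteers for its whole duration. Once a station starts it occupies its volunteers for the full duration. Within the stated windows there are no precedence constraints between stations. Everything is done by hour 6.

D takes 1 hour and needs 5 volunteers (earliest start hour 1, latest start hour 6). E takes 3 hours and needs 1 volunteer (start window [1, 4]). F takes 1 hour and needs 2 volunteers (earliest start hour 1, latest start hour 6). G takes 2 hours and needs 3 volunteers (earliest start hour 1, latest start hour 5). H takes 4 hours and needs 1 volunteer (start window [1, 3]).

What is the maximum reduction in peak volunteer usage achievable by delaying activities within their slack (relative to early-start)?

Early-start peak: h1:12  h2:5  h3:2  h4:1  h5:0  h6:0 ⇒ 12.
Leveled (D@1, E@2, F@2, G@3, H@2): h1:5  h2:4  h3:5  h4:5  h5:1  h6:0 ⇒ 5.
Reduction 12 − 5 = 7.

7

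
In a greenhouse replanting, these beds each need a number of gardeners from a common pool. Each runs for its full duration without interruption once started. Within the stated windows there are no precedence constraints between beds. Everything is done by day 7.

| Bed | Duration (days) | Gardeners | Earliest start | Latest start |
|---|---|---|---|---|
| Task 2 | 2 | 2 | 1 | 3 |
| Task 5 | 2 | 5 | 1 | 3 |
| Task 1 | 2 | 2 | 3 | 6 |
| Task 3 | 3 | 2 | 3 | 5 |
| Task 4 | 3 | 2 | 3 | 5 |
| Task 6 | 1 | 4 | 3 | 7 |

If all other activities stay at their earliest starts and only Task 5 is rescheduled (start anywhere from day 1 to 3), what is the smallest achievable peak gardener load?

Task 5@1: d1:7  d2:7  d3:10  d4:6  d5:4  d6:0  d7:0 → peak 10
Task 5@2: d1:2  d2:7  d3:15  d4:6  d5:4  d6:0  d7:0 → peak 15
Task 5@3: d1:2  d2:2  d3:15  d4:11  d5:4  d6:0  d7:0 → peak 15
Best is Task 5@1, peak 10.

10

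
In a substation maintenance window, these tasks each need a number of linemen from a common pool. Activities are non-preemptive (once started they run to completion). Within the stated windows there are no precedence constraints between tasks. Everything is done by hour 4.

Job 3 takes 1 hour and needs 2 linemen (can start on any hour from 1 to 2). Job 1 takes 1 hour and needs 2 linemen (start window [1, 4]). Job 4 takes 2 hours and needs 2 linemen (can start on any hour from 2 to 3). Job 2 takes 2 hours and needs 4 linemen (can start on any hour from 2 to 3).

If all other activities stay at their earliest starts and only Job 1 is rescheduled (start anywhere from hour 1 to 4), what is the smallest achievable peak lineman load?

Job 1@1: h1:4  h2:6  h3:6  h4:0 → peak 6
Job 1@2: h1:2  h2:8  h3:6  h4:0 → peak 8
Job 1@3: h1:2  h2:6  h3:8  h4:0 → peak 8
Job 1@4: h1:2  h2:6  h3:6  h4:2 → peak 6
Best is Job 1@1, peak 6.

6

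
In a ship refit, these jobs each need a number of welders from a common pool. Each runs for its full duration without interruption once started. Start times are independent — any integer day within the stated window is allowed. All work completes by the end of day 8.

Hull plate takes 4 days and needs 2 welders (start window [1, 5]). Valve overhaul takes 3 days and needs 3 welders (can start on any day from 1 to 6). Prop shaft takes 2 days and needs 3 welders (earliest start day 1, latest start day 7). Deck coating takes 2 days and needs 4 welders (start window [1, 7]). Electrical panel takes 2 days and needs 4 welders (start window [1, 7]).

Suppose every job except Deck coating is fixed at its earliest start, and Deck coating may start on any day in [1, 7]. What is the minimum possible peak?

Deck coating@1: d1:16  d2:16  d3:5  d4:2  d5:0  d6:0  d7:0  d8:0 → peak 16
Deck coating@2: d1:12  d2:16  d3:9  d4:2  d5:0  d6:0  d7:0  d8:0 → peak 16
Deck coating@3: d1:12  d2:12  d3:9  d4:6  d5:0  d6:0  d7:0  d8:0 → peak 12
Deck coating@4: d1:12  d2:12  d3:5  d4:6  d5:4  d6:0  d7:0  d8:0 → peak 12
Deck coating@5: d1:12  d2:12  d3:5  d4:2  d5:4  d6:4  d7:0  d8:0 → peak 12
Deck coating@6: d1:12  d2:12  d3:5  d4:2  d5:0  d6:4  d7:4  d8:0 → peak 12
Deck coating@7: d1:12  d2:12  d3:5  d4:2  d5:0  d6:0  d7:4  d8:4 → peak 12
Best is Deck coating@3, peak 12.

12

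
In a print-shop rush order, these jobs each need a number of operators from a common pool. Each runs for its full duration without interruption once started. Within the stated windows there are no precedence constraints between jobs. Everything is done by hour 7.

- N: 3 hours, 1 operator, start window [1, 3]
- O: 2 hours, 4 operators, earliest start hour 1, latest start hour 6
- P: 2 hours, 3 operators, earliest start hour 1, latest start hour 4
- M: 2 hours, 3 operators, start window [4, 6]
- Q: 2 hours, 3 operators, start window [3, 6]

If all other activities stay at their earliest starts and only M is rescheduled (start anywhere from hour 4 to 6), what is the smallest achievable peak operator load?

M@4: h1:8  h2:8  h3:4  h4:6  h5:3  h6:0  h7:0 → peak 8
M@5: h1:8  h2:8  h3:4  h4:3  h5:3  h6:3  h7:0 → peak 8
M@6: h1:8  h2:8  h3:4  h4:3  h5:0  h6:3  h7:3 → peak 8
Best is M@4, peak 8.

8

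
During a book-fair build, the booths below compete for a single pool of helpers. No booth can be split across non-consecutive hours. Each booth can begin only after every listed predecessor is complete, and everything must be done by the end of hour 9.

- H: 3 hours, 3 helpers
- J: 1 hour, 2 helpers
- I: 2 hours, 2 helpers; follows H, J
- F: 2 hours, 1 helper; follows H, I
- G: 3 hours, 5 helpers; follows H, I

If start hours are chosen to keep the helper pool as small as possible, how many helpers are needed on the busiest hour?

Schedule H@1, J@1, I@4, F@6, G@6: h1:5  h2:3  h3:3  h4:2  h5:2  h6:6  h7:6  h8:5  h9:0 — peak 6.

6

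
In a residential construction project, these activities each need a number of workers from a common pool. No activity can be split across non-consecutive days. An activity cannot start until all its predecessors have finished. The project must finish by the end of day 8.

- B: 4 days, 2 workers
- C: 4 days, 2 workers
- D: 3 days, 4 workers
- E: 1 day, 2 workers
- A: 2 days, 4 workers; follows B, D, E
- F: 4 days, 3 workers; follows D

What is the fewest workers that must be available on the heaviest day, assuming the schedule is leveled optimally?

Early-start (B@1, C@1, D@1, E@1, A@5, F@4) gives peak 10: d1:10  d2:8  d3:8  d4:7  d5:7  d6:7  d7:3  d8:0.
Shift E→4, F→5.
Schedule B@1, C@1, D@1, E@4, A@5, F@5: d1:8  d2:8  d3:8  d4:6  d5:7  d6:7  d7:3  d8:3 — peak 8.

8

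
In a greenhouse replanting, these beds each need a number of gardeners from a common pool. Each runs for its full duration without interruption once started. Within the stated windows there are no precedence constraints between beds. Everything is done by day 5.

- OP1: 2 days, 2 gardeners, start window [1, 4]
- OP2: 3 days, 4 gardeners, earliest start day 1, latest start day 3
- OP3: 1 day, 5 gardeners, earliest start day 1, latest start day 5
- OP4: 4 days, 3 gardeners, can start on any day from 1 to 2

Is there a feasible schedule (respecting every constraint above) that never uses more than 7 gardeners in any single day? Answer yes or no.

yes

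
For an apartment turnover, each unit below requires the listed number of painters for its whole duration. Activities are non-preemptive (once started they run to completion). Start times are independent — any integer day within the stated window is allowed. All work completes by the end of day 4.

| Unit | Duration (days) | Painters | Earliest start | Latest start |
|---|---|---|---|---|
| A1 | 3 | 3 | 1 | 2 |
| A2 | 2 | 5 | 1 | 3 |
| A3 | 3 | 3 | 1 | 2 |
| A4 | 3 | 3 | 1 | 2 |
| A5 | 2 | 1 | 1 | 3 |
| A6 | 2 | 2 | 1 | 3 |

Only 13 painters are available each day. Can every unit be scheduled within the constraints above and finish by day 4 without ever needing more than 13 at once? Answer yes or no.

The minimum achievable peak is 14; 13 < 14, so no feasible schedule stays within the cap.

no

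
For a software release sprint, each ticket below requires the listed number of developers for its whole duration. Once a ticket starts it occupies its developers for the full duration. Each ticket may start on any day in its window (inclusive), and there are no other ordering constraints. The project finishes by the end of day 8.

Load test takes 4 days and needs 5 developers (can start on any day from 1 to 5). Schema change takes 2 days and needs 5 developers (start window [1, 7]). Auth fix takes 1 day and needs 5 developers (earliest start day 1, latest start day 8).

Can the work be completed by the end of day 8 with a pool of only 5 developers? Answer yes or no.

Schedule Load test@1, Schema change@5, Auth fix@7: d1:5  d2:5  d3:5  d4:5  d5:5  d6:5  d7:5  d8:0 — peak 5 ≤ 5.

yes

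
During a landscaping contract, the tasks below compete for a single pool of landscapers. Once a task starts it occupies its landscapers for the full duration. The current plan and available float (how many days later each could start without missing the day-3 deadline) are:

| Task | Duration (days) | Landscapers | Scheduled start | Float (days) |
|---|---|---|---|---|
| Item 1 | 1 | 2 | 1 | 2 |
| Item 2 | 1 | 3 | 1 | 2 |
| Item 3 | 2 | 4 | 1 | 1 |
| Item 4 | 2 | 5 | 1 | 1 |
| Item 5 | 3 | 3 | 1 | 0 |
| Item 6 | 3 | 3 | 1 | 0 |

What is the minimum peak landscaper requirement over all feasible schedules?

Early-start (Item 1@1, Item 2@1, Item 3@1, Item 4@1, Item 5@1, Item 6@1) gives peak 20: d1:20  d2:15  d3:6.
Shift Item 4→2.
Schedule Item 1@1, Item 2@1, Item 3@1, Item 4@2, Item 5@1, Item 6@1: d1:15  d2:15  d3:11 — peak 15.

15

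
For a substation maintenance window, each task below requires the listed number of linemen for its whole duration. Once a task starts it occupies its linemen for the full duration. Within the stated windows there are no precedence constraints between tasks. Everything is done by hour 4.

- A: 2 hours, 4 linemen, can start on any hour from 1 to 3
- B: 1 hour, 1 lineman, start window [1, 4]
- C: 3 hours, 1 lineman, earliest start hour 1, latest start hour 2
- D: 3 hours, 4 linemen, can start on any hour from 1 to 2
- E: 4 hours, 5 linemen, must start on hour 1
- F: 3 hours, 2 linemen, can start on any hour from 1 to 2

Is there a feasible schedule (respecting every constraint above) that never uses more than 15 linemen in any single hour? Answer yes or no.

The minimum achievable peak is 16; 15 < 16, so no feasible schedule stays within the cap.

no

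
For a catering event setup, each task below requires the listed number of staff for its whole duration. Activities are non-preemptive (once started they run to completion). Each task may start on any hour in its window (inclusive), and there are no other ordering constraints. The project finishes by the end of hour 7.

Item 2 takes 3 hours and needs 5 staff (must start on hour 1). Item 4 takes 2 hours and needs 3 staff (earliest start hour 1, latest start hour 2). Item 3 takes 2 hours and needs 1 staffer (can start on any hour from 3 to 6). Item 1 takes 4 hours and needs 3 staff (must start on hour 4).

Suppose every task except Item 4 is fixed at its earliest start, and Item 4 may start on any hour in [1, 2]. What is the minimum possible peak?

Item 4@1: h1:8  h2:8  h3:6  h4:4  h5:3  h6:3  h7:3 → peak 8
Item 4@2: h1:5  h2:8  h3:9  h4:4  h5:3  h6:3  h7:3 → peak 9
Best is Item 4@1, peak 8.

8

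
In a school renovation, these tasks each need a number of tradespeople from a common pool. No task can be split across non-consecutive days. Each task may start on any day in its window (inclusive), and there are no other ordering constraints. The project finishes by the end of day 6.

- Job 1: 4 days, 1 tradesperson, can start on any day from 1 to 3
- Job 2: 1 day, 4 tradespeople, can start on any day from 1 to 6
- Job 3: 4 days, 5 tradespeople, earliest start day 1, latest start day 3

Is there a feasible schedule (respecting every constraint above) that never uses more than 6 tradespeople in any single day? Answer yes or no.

Schedule Job 1@1, Job 2@1, Job 3@2: d1:5  d2:6  d3:6  d4:6  d5:5  d6:0 — peak 6 ≤ 6.

yes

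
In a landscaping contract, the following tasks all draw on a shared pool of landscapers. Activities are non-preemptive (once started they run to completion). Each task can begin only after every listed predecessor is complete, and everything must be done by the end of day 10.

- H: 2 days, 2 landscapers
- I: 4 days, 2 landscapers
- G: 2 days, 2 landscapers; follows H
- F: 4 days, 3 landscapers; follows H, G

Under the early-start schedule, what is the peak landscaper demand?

Early-start schedule: H@1, I@1, G@3, F@5.
Load per day: day 1: 4, day 2: 4, day 3: 4, day 4: 4, day 5: 3, day 6: 3, day 7: 3, day 8: 3, day 9: 0, day 10: 0.
Peak is 4.

4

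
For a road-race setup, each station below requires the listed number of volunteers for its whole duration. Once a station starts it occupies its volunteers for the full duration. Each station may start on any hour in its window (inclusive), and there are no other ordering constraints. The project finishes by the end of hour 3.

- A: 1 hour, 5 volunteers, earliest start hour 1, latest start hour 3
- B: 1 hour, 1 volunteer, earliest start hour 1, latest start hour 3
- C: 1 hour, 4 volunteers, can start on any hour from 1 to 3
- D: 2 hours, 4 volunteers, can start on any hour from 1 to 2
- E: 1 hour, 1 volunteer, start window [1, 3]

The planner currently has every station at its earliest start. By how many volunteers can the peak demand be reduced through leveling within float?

7

Early-start peak: h1:15  h2:4  h3:0 ⇒ 15.
Leveled (A@1, B@1, C@2, D@2, E@1): h1:7  h2:8  h3:4 ⇒ 8.
Reduction 15 − 8 = 7.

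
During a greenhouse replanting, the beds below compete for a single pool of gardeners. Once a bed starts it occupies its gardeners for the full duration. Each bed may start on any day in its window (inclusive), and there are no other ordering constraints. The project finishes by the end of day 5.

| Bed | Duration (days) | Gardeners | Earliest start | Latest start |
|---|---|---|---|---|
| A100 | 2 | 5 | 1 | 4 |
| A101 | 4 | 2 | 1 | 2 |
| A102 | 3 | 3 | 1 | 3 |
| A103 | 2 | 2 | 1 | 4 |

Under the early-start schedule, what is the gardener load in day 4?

At early start, day 4 has: A101.
Demand: 2 = 2.

2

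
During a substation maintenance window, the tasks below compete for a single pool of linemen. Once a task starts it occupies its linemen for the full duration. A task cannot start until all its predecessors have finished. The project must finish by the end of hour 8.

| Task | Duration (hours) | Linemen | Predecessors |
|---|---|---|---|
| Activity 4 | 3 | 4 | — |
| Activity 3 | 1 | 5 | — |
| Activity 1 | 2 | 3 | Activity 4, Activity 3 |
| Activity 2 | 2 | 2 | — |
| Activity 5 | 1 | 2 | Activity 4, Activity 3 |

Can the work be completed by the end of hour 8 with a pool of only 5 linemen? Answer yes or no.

yes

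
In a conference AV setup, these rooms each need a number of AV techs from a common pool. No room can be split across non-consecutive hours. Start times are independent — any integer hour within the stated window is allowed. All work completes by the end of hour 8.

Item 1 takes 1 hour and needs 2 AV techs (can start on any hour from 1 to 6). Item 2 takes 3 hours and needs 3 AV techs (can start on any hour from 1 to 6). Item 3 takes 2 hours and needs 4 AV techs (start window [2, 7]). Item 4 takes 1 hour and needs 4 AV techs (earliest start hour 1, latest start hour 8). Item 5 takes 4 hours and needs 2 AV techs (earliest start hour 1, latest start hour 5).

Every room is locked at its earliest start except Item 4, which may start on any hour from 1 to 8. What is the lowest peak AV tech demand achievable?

9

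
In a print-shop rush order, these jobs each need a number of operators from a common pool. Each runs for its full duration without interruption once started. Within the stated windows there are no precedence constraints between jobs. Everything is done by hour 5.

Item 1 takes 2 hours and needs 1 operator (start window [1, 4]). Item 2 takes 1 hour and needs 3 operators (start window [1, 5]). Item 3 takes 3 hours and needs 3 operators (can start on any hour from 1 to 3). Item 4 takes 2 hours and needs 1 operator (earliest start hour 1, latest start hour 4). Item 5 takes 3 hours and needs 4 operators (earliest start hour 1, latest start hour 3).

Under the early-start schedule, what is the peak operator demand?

Early-start schedule: Item 1@1, Item 2@1, Item 3@1, Item 4@1, Item 5@1.
Load per hour: hour 1: 12, hour 2: 9, hour 3: 7, hour 4: 0, hour 5: 0.
Peak is 12.

12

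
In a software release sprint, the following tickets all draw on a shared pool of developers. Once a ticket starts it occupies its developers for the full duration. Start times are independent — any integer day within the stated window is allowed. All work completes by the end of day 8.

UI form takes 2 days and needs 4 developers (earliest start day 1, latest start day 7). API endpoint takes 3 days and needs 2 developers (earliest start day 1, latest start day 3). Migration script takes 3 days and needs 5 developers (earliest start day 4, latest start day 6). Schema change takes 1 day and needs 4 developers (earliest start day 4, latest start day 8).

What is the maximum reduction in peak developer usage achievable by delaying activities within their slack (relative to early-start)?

Early-start peak: d1:6  d2:6  d3:2  d4:9  d5:5  d6:5  d7:0  d8:0 ⇒ 9.
Leveled (UI form@1, API endpoint@1, Migration script@4, Schema change@7): d1:6  d2:6  d3:2  d4:5  d5:5  d6:5  d7:4  d8:0 ⇒ 6.
Reduction 9 − 6 = 3.

3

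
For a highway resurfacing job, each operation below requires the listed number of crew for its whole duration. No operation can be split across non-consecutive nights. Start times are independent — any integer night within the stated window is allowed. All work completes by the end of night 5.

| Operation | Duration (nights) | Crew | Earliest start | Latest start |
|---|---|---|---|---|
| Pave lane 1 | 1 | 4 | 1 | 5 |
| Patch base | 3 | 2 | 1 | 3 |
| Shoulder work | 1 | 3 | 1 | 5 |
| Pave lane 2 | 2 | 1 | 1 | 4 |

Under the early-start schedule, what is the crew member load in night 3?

2

At early start, night 3 has: Patch base.
Demand: 2 = 2.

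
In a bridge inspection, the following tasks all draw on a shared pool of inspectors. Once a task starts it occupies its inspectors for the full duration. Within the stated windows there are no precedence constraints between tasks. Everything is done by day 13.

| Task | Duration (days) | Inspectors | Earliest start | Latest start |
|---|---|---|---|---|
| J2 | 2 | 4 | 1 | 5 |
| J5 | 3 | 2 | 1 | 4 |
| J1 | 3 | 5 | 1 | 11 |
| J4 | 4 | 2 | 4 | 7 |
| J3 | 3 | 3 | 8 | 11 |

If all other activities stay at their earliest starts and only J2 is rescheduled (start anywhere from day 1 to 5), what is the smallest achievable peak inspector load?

J2@1: d1:11  d2:11  d3:7  d4:2  d5:2  d6:2  d7:2  d8:3  d9:3  d10:3  d11:0  d12:0  d13:0 → peak 11
J2@2: d1:7  d2:11  d3:11  d4:2  d5:2  d6:2  d7:2  d8:3  d9:3  d10:3  d11:0  d12:0  d13:0 → peak 11
J2@3: d1:7  d2:7  d3:11  d4:6  d5:2  d6:2  d7:2  d8:3  d9:3  d10:3  d11:0  d12:0  d13:0 → peak 11
J2@4: d1:7  d2:7  d3:7  d4:6  d5:6  d6:2  d7:2  d8:3  d9:3  d10:3  d11:0  d12:0  d13:0 → peak 7
J2@5: d1:7  d2:7  d3:7  d4:2  d5:6  d6:6  d7:2  d8:3  d9:3  d10:3  d11:0  d12:0  d13:0 → peak 7
Best is J2@4, peak 7.

7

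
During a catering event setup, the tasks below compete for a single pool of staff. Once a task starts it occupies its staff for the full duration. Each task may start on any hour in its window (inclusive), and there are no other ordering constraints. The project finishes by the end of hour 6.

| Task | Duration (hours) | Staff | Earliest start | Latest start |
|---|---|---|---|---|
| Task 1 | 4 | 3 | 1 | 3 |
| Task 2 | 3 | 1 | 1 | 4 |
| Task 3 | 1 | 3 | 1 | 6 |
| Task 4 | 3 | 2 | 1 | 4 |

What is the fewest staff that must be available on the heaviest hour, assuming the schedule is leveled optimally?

Early-start (Task 1@1, Task 2@1, Task 3@1, Task 4@1) gives peak 9: h1:9  h2:6  h3:6  h4:3  h5:0  h6:0.
Shift Task 3→5, Task 4→4.
Schedule Task 1@1, Task 2@1, Task 3@5, Task 4@4: h1:4  h2:4  h3:4  h4:5  h5:5  h6:2 — peak 5.

5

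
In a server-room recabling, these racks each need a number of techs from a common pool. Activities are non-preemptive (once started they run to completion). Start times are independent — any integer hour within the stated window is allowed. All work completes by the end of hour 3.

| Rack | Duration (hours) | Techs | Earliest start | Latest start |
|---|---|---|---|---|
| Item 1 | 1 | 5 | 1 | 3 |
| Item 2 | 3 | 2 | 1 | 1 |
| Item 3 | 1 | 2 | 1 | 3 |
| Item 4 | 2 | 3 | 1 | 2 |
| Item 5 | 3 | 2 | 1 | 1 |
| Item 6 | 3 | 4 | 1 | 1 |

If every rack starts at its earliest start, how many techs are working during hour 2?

At early start, hour 2 has: Item 2, Item 4, Item 5, Item 6.
Demand: 2 + 3 + 2 + 4 = 11.

11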